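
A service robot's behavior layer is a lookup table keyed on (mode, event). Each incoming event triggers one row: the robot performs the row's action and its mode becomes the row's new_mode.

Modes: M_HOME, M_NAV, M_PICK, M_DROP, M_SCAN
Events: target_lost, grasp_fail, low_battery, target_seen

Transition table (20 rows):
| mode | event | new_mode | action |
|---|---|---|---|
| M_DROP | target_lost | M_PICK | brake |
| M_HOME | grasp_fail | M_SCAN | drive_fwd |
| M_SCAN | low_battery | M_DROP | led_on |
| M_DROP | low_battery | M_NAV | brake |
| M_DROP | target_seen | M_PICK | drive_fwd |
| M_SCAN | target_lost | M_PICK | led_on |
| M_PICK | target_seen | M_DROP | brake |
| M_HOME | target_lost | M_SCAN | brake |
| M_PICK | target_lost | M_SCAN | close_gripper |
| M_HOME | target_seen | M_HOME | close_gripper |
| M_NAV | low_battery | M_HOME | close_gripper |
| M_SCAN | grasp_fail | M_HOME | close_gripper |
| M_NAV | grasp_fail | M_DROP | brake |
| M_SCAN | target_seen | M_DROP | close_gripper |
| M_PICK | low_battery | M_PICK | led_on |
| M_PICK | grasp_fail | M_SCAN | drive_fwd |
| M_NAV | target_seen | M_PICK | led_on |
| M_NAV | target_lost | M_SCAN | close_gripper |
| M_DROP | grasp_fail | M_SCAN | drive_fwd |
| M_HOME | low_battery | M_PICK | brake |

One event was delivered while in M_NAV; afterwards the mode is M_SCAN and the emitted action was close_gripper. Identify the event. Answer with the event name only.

target_lost

try target_lost: (M_NAV, target_lost) → (M_SCAN, close_gripper)  ← matches
try grasp_fail: (M_NAV, grasp_fail) → (M_DROP, brake)
try low_battery: (M_NAV, low_battery) → (M_HOME, close_gripper)
try target_seen: (M_NAV, target_seen) → (M_PICK, led_on)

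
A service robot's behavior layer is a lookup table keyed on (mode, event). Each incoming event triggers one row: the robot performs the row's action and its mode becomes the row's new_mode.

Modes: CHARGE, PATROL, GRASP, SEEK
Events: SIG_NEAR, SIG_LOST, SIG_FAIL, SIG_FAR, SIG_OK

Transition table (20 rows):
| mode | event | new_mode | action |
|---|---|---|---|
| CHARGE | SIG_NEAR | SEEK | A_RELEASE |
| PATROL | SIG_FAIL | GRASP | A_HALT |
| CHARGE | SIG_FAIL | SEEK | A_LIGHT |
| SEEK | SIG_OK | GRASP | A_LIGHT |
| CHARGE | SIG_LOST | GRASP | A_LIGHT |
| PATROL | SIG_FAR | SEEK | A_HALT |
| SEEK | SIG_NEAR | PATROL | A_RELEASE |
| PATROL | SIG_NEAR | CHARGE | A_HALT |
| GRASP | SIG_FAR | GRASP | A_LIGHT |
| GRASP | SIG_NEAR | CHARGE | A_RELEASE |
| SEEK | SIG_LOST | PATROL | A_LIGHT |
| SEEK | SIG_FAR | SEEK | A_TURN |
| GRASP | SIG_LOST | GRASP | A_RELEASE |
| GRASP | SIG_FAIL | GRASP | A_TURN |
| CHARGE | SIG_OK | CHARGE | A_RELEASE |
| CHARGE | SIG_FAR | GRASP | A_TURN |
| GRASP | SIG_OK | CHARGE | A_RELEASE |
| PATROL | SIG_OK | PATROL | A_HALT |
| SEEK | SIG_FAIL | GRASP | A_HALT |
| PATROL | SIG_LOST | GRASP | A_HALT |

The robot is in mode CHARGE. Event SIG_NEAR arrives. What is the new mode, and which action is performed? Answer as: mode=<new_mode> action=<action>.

current mode = CHARGE; filter table to that mode:
  (CHARGE, SIG_NEAR) → (SEEK, A_RELEASE)  ← event matches
  (CHARGE, SIG_FAIL) → (SEEK, A_LIGHT)
  (CHARGE, SIG_LOST) → (GRASP, A_LIGHT)
  (CHARGE, SIG_OK) → (CHARGE, A_RELEASE)
  (CHARGE, SIG_FAR) → (GRASP, A_TURN)
event = SIG_NEAR selects (SEEK, A_RELEASE)

mode=SEEK action=A_RELEASE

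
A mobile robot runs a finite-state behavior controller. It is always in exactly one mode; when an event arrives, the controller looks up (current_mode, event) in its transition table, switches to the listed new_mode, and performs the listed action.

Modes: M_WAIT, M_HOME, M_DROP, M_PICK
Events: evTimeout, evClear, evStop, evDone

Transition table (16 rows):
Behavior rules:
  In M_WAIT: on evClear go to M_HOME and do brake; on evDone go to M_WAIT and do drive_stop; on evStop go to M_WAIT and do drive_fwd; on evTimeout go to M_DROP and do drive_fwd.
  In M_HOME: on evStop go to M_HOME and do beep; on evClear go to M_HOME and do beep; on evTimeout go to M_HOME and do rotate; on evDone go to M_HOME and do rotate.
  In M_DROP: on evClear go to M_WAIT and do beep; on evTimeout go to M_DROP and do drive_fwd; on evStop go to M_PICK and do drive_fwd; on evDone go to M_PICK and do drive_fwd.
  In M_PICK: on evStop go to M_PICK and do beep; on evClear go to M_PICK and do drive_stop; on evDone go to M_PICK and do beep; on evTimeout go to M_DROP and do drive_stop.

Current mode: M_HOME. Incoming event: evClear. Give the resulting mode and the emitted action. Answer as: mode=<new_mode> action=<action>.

mode=M_HOME action=beep

current mode = M_HOME; filter table to that mode:
  (M_HOME, evStop) → (M_HOME, beep)
  (M_HOME, evClear) → (M_HOME, beep)  ← event matches
  (M_HOME, evTimeout) → (M_HOME, rotate)
  (M_HOME, evDone) → (M_HOME, rotate)
event = evClear selects (M_HOME, beep)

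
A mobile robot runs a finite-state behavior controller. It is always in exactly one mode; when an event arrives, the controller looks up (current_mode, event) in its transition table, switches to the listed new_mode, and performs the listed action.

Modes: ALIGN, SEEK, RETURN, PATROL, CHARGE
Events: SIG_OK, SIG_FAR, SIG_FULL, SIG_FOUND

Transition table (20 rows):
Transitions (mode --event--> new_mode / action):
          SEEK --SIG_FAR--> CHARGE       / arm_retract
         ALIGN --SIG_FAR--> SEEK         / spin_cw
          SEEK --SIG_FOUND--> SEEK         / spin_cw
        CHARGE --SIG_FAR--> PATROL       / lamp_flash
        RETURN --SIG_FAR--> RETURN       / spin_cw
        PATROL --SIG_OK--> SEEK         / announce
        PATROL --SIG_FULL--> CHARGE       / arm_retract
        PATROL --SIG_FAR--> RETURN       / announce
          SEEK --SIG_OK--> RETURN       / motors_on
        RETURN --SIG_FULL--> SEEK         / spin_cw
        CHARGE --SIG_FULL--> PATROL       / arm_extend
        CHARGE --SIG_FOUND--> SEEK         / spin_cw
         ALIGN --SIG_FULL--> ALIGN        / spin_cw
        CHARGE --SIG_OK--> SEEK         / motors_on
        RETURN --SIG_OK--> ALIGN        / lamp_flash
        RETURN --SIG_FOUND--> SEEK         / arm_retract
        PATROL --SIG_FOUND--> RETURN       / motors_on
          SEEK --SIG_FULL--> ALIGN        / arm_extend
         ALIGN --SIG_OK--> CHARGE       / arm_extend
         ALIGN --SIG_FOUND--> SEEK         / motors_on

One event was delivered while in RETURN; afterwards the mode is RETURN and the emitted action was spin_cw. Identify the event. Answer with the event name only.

SIG_FAR

try SIG_OK: (RETURN, SIG_OK) → (ALIGN, lamp_flash)
try SIG_FAR: (RETURN, SIG_FAR) → (RETURN, spin_cw)  ← matches
try SIG_FULL: (RETURN, SIG_FULL) → (SEEK, spin_cw)
try SIG_FOUND: (RETURN, SIG_FOUND) → (SEEK, arm_retract)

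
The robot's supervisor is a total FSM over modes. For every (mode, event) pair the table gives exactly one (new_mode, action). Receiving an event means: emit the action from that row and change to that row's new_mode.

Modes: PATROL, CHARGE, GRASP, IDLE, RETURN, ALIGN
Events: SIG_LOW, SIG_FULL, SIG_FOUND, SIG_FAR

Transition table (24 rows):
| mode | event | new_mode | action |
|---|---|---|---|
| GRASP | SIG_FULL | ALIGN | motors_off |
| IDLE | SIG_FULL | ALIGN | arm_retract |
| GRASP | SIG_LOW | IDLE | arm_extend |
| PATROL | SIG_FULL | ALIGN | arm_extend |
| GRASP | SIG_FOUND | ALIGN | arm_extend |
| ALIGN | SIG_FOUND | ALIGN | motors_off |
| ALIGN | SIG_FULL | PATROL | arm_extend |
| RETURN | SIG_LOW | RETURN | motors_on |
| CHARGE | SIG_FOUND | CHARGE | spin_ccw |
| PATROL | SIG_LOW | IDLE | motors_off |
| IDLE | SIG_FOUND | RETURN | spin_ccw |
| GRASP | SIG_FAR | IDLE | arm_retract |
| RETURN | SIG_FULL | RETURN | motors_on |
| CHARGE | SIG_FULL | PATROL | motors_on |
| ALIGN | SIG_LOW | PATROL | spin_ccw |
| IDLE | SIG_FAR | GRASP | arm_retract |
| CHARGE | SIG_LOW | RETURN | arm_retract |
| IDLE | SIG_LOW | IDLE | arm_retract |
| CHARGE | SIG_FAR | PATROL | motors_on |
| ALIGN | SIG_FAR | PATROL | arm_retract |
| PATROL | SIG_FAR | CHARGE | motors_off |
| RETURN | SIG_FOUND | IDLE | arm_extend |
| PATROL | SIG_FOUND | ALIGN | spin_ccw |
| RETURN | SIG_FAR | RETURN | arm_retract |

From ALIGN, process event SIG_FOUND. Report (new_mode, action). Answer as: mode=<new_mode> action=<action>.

current mode = ALIGN; filter table to that mode:
  (ALIGN, SIG_FOUND) → (ALIGN, motors_off)  ← event matches
  (ALIGN, SIG_FULL) → (PATROL, arm_extend)
  (ALIGN, SIG_LOW) → (PATROL, spin_ccw)
  (ALIGN, SIG_FAR) → (PATROL, arm_retract)
event = SIG_FOUND selects (ALIGN, motors_off)

mode=ALIGN action=motors_off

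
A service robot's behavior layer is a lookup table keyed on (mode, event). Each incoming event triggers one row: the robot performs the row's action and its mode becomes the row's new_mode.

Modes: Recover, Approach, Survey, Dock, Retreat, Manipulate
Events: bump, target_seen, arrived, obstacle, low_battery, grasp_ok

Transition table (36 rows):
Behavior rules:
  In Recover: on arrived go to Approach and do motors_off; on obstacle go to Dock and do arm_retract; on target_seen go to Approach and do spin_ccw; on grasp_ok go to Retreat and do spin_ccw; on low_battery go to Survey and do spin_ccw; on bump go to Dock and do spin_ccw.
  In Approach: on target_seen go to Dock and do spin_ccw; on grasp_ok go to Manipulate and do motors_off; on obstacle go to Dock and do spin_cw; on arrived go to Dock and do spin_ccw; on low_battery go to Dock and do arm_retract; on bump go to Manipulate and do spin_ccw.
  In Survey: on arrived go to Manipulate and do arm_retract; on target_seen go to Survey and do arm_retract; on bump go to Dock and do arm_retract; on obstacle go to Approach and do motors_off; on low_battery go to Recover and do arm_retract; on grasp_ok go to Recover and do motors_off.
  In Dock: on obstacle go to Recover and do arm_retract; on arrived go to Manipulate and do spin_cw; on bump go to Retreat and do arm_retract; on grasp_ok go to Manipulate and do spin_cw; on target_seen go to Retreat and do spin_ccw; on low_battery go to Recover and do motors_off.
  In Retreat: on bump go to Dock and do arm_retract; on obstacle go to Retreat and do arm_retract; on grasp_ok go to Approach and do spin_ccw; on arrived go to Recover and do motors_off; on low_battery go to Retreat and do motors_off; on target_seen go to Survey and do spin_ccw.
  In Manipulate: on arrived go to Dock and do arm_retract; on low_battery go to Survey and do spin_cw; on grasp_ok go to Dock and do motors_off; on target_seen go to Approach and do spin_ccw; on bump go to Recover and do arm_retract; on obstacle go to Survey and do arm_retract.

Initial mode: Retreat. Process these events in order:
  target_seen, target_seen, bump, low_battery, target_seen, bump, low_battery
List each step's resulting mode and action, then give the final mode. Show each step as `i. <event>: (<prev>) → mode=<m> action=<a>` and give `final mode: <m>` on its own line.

final mode: Survey

1. target_seen: (Retreat) → mode=Survey action=spin_ccw
2. target_seen: (Survey) → mode=Survey action=arm_retract
3. bump: (Survey) → mode=Dock action=arm_retract
4. low_battery: (Dock) → mode=Recover action=motors_off
5. target_seen: (Recover) → mode=Approach action=spin_ccw
6. bump: (Approach) → mode=Manipulate action=spin_ccw
7. low_battery: (Manipulate) → mode=Survey action=spin_cw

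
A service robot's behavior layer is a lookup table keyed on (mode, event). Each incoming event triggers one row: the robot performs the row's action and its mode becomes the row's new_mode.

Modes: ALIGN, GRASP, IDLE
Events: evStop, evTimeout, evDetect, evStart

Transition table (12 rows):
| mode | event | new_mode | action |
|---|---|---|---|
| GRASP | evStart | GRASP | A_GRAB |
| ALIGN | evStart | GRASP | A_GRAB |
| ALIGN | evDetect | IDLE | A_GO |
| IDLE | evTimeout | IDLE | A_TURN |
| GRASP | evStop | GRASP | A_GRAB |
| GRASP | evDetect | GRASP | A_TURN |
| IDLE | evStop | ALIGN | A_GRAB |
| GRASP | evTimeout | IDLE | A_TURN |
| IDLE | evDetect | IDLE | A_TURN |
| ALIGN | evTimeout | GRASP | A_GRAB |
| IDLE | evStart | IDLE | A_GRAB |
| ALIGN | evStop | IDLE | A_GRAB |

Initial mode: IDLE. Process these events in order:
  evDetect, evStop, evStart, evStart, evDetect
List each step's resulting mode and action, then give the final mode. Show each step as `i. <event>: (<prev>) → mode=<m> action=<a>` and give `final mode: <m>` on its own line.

final mode: GRASP

1. evDetect: (IDLE) → mode=IDLE action=A_TURN
2. evStop: (IDLE) → mode=ALIGN action=A_GRAB
3. evStart: (ALIGN) → mode=GRASP action=A_GRAB
4. evStart: (GRASP) → mode=GRASP action=A_GRAB
5. evDetect: (GRASP) → mode=GRASP action=A_TURN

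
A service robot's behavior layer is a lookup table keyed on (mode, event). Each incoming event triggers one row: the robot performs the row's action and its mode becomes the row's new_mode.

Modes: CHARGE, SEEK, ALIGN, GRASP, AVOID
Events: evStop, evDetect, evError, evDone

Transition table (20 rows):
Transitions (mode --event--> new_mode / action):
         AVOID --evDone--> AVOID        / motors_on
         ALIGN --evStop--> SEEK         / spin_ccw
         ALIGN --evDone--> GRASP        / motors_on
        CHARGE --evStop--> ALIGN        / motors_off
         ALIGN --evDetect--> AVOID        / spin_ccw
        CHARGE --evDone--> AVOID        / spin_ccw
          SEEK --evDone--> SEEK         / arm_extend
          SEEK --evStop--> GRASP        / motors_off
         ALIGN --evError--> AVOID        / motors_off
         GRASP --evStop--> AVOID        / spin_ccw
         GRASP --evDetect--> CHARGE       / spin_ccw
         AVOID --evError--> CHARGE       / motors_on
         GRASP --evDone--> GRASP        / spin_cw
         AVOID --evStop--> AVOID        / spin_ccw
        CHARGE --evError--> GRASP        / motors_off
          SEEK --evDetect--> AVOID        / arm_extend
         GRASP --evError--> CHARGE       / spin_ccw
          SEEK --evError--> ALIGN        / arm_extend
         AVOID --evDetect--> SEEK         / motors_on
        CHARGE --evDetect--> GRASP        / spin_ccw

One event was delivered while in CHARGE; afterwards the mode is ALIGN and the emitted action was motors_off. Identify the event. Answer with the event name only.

try evStop: (CHARGE, evStop) → (ALIGN, motors_off)  ← matches
try evDetect: (CHARGE, evDetect) → (GRASP, spin_ccw)
try evError: (CHARGE, evError) → (GRASP, motors_off)
try evDone: (CHARGE, evDone) → (AVOID, spin_ccw)

evStop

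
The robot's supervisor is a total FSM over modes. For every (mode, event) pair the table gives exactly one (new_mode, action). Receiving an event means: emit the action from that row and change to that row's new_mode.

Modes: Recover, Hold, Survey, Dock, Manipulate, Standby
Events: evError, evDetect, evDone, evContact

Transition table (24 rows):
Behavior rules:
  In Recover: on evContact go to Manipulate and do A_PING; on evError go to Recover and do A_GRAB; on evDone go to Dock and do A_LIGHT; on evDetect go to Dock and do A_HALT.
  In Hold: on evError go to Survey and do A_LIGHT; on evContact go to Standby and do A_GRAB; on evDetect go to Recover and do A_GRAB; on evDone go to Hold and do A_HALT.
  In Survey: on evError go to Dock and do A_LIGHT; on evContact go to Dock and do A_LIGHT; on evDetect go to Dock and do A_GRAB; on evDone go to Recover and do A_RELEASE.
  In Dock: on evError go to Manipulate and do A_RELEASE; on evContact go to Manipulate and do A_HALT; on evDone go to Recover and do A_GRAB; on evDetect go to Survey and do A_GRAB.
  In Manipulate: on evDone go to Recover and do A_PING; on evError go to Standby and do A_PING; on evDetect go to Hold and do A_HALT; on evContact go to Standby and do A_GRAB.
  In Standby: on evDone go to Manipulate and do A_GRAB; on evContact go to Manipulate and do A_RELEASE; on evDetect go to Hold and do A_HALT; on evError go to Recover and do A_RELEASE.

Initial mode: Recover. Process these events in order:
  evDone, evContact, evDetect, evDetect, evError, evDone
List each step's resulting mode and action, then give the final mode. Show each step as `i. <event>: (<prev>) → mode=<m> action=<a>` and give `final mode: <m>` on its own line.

1. evDone: (Recover) → mode=Dock action=A_LIGHT
2. evContact: (Dock) → mode=Manipulate action=A_HALT
3. evDetect: (Manipulate) → mode=Hold action=A_HALT
4. evDetect: (Hold) → mode=Recover action=A_GRAB
5. evError: (Recover) → mode=Recover action=A_GRAB
6. evDone: (Recover) → mode=Dock action=A_LIGHT

final mode: Dock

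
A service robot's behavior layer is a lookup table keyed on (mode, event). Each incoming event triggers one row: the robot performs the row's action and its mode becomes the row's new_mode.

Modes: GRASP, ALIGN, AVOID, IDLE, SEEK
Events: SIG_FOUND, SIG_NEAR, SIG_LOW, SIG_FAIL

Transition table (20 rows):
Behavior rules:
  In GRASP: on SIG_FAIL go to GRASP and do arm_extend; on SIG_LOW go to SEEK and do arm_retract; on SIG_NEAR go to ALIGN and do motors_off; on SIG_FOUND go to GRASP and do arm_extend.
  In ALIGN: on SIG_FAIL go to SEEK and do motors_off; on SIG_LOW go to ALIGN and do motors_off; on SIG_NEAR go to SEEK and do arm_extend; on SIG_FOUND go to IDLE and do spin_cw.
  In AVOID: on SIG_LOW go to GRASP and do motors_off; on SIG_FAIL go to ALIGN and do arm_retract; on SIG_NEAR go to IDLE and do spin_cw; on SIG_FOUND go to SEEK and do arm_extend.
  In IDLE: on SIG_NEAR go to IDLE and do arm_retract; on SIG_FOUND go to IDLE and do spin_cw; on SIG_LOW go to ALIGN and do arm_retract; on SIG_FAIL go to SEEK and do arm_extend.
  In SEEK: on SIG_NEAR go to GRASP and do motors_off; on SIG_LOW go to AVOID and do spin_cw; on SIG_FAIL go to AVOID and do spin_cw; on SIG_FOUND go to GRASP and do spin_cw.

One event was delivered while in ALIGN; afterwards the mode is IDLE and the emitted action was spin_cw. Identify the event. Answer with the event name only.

SIG_FOUND

try SIG_FOUND: (ALIGN, SIG_FOUND) → (IDLE, spin_cw)  ← matches
try SIG_NEAR: (ALIGN, SIG_NEAR) → (SEEK, arm_extend)
try SIG_LOW: (ALIGN, SIG_LOW) → (ALIGN, motors_off)
try SIG_FAIL: (ALIGN, SIG_FAIL) → (SEEK, motors_off)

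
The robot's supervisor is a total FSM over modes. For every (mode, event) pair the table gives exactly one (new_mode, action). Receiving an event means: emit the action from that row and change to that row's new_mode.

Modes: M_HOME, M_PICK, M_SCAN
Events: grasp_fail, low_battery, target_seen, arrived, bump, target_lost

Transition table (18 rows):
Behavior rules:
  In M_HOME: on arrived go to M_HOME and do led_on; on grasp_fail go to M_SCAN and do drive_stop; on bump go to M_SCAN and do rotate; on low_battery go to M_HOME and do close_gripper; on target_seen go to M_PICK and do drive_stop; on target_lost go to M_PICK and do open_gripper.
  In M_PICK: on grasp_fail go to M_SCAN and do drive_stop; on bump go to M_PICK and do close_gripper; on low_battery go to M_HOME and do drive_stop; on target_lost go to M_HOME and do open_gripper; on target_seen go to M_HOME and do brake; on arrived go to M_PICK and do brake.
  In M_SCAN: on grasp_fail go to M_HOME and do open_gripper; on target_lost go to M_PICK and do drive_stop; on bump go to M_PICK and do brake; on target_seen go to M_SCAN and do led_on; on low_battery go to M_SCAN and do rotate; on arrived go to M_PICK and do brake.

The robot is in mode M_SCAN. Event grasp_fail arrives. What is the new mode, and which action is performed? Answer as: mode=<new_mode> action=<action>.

mode=M_HOME action=open_gripper

current mode = M_SCAN; filter table to that mode:
  (M_SCAN, grasp_fail) → (M_HOME, open_gripper)  ← event matches
  (M_SCAN, target_lost) → (M_PICK, drive_stop)
  (M_SCAN, bump) → (M_PICK, brake)
  (M_SCAN, target_seen) → (M_SCAN, led_on)
  (M_SCAN, low_battery) → (M_SCAN, rotate)
  (M_SCAN, arrived) → (M_PICK, brake)
event = grasp_fail selects (M_HOME, open_gripper)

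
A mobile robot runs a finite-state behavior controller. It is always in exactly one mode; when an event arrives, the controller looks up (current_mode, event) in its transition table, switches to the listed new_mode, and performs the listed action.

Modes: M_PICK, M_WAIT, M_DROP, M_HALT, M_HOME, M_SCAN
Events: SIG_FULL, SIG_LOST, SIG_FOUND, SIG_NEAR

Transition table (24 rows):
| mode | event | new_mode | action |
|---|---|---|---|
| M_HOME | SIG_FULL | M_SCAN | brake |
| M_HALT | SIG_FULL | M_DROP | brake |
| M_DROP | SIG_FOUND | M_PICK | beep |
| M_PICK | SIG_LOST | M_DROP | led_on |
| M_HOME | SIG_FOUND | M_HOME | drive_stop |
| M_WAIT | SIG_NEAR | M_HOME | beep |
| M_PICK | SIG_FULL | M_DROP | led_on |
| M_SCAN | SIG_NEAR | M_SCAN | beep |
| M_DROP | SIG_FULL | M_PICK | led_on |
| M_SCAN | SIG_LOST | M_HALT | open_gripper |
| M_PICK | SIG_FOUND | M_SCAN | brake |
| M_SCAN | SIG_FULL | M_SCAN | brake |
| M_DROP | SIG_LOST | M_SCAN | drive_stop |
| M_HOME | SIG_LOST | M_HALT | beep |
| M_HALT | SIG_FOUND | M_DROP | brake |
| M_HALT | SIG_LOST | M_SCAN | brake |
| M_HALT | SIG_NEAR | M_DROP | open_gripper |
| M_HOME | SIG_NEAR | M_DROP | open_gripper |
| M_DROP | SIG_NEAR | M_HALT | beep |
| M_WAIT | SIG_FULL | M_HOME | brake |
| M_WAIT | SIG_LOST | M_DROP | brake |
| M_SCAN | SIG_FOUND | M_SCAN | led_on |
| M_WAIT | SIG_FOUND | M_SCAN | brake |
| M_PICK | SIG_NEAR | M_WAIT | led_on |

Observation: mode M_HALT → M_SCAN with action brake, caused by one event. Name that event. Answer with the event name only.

try SIG_FULL: (M_HALT, SIG_FULL) → (M_DROP, brake)
try SIG_LOST: (M_HALT, SIG_LOST) → (M_SCAN, brake)  ← matches
try SIG_FOUND: (M_HALT, SIG_FOUND) → (M_DROP, brake)
try SIG_NEAR: (M_HALT, SIG_NEAR) → (M_DROP, open_gripper)

SIG_LOST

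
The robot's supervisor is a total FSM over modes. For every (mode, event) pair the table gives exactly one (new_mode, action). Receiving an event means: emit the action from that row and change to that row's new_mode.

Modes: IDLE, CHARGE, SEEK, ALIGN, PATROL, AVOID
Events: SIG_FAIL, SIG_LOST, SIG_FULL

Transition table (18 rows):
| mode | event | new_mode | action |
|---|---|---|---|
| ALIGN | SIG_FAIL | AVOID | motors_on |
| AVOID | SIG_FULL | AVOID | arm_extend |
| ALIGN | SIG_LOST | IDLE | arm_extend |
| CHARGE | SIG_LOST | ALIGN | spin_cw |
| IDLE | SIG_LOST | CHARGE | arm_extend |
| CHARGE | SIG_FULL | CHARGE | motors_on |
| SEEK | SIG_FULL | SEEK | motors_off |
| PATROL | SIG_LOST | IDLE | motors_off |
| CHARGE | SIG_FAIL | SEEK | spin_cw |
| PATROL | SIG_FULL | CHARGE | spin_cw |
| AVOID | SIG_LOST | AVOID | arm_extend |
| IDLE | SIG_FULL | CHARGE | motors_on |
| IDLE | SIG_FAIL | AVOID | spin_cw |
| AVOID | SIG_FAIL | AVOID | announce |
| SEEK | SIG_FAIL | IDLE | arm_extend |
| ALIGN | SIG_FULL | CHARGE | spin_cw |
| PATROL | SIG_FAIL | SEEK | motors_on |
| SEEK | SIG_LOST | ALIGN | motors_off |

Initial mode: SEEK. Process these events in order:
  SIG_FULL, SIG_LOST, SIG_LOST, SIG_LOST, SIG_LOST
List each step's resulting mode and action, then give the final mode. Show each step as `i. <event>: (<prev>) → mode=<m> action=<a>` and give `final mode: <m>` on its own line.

1. SIG_FULL: (SEEK) → mode=SEEK action=motors_off
2. SIG_LOST: (SEEK) → mode=ALIGN action=motors_off
3. SIG_LOST: (ALIGN) → mode=IDLE action=arm_extend
4. SIG_LOST: (IDLE) → mode=CHARGE action=arm_extend
5. SIG_LOST: (CHARGE) → mode=ALIGN action=spin_cw

final mode: ALIGN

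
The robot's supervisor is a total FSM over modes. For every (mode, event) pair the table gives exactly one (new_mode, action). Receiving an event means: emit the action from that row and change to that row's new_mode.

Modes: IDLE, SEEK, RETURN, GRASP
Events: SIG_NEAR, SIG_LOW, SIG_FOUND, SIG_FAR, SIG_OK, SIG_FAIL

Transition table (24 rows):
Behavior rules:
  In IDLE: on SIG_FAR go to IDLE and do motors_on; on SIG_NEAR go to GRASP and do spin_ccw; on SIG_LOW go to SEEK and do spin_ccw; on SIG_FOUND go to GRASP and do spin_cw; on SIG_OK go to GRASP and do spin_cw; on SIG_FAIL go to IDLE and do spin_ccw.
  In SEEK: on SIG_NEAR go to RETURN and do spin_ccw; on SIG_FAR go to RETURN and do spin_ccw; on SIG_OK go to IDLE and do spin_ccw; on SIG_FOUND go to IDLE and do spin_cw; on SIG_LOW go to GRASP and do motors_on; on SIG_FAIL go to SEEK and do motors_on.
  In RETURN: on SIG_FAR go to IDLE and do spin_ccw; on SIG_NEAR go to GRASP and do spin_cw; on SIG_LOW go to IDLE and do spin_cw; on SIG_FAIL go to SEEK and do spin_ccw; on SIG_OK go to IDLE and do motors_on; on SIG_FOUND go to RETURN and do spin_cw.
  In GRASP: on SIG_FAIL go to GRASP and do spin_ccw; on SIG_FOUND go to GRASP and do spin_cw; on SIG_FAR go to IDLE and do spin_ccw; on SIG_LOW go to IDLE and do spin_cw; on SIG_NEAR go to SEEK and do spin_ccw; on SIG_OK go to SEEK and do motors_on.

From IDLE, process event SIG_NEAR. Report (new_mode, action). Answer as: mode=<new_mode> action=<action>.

current mode = IDLE; filter table to that mode:
  (IDLE, SIG_FAR) → (IDLE, motors_on)
  (IDLE, SIG_NEAR) → (GRASP, spin_ccw)  ← event matches
  (IDLE, SIG_LOW) → (SEEK, spin_ccw)
  (IDLE, SIG_FOUND) → (GRASP, spin_cw)
  (IDLE, SIG_OK) → (GRASP, spin_cw)
  (IDLE, SIG_FAIL) → (IDLE, spin_ccw)
event = SIG_NEAR selects (GRASP, spin_ccw)

mode=GRASP action=spin_ccw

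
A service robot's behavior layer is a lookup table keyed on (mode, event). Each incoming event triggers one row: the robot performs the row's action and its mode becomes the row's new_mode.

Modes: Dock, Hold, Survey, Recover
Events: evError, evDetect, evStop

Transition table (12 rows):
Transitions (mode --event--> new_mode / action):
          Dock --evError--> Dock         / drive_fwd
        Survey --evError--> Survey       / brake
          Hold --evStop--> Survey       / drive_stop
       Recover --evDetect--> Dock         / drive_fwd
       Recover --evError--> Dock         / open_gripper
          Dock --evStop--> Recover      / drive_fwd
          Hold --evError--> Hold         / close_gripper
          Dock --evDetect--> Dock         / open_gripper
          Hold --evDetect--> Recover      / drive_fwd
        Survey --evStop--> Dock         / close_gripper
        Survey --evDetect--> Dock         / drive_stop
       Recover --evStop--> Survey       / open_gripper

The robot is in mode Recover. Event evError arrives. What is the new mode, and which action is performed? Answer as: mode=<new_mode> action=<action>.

current mode = Recover; filter table to that mode:
  (Recover, evDetect) → (Dock, drive_fwd)
  (Recover, evError) → (Dock, open_gripper)  ← event matches
  (Recover, evStop) → (Survey, open_gripper)
event = evError selects (Dock, open_gripper)

mode=Dock action=open_gripper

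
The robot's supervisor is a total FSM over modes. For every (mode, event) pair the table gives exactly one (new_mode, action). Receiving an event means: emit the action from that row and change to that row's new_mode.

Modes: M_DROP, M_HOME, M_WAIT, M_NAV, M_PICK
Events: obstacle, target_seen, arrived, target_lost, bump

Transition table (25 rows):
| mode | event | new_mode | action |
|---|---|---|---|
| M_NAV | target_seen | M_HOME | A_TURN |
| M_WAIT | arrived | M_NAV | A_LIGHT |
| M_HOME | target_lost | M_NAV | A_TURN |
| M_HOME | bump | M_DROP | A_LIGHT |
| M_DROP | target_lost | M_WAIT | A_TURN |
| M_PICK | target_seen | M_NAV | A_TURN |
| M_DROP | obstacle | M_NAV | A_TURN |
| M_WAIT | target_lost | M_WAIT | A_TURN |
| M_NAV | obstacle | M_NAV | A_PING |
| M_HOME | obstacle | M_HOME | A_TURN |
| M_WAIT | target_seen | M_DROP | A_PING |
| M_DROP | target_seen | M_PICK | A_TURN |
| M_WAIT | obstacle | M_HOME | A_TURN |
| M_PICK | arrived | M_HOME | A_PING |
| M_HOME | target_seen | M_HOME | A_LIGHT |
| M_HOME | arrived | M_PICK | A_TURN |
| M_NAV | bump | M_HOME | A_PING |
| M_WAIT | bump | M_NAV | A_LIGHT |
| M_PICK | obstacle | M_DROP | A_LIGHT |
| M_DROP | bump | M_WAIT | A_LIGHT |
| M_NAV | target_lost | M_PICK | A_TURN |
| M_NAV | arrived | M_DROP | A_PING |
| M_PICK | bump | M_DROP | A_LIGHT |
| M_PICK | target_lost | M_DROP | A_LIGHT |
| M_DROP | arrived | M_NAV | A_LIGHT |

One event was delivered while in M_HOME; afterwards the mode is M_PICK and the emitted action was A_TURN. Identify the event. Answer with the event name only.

try obstacle: (M_HOME, obstacle) → (M_HOME, A_TURN)
try target_seen: (M_HOME, target_seen) → (M_HOME, A_LIGHT)
try arrived: (M_HOME, arrived) → (M_PICK, A_TURN)  ← matches
try target_lost: (M_HOME, target_lost) → (M_NAV, A_TURN)
try bump: (M_HOME, bump) → (M_DROP, A_LIGHT)

arrived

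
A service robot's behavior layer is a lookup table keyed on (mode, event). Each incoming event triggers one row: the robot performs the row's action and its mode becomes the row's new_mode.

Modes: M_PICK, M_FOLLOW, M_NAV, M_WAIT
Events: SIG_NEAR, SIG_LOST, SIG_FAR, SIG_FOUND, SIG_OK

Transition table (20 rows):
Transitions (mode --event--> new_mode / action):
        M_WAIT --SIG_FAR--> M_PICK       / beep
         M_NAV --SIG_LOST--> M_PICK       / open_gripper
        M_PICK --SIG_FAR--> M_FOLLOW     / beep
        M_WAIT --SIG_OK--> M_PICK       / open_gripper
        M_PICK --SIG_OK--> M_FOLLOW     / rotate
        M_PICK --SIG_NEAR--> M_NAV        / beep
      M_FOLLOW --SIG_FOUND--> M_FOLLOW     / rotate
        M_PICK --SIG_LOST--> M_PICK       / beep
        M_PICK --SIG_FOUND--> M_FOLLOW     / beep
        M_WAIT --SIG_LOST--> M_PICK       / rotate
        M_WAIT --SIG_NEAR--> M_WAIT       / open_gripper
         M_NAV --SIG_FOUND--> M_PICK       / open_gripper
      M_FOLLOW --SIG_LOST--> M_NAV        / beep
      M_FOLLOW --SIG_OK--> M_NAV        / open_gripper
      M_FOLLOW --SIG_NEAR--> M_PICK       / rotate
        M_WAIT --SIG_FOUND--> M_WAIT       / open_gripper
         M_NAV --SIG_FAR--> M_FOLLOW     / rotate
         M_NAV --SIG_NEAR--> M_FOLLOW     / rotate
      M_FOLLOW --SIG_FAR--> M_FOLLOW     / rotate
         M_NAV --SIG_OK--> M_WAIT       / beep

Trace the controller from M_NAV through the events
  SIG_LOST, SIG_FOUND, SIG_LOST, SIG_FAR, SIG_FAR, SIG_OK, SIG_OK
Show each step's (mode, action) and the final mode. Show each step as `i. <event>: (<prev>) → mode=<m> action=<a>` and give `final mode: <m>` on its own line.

final mode: M_WAIT

1. SIG_LOST: (M_NAV) → mode=M_PICK action=open_gripper
2. SIG_FOUND: (M_PICK) → mode=M_FOLLOW action=beep
3. SIG_LOST: (M_FOLLOW) → mode=M_NAV action=beep
4. SIG_FAR: (M_NAV) → mode=M_FOLLOW action=rotate
5. SIG_FAR: (M_FOLLOW) → mode=M_FOLLOW action=rotate
6. SIG_OK: (M_FOLLOW) → mode=M_NAV action=open_gripper
7. SIG_OK: (M_NAV) → mode=M_WAIT action=beep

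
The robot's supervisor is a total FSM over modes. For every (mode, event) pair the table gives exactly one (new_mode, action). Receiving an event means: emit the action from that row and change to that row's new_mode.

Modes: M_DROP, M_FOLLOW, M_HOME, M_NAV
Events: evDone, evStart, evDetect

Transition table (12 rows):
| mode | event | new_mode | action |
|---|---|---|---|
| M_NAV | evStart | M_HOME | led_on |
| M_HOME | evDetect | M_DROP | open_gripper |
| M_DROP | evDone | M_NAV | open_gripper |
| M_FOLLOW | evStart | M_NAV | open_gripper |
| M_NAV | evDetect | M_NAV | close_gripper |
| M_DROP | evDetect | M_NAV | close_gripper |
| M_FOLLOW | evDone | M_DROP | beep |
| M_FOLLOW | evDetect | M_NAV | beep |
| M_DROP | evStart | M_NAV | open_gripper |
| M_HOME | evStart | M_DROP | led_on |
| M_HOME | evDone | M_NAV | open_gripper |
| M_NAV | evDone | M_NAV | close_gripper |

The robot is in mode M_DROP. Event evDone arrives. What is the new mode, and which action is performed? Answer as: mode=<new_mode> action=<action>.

current mode = M_DROP; filter table to that mode:
  (M_DROP, evDone) → (M_NAV, open_gripper)  ← event matches
  (M_DROP, evDetect) → (M_NAV, close_gripper)
  (M_DROP, evStart) → (M_NAV, open_gripper)
event = evDone selects (M_NAV, open_gripper)

mode=M_NAV action=open_gripper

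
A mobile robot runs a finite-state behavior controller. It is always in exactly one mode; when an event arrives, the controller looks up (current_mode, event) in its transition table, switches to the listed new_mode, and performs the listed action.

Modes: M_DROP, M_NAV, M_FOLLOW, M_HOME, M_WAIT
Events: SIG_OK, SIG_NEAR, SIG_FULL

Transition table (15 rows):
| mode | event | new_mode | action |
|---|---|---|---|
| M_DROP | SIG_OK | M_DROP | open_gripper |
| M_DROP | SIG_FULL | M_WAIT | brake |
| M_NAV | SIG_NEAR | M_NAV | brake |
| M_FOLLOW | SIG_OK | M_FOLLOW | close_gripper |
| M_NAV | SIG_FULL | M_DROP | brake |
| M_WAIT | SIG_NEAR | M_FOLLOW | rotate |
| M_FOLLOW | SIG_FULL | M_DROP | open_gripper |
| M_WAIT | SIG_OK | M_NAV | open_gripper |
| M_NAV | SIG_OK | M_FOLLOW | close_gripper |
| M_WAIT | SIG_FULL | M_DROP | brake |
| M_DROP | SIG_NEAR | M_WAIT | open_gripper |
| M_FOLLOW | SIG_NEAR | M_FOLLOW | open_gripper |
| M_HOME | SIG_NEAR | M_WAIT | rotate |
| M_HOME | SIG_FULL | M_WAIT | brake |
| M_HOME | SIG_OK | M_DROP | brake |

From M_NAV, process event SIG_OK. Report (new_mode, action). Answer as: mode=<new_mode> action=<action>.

mode=M_FOLLOW action=close_gripper

current mode = M_NAV; filter table to that mode:
  (M_NAV, SIG_NEAR) → (M_NAV, brake)
  (M_NAV, SIG_FULL) → (M_DROP, brake)
  (M_NAV, SIG_OK) → (M_FOLLOW, close_gripper)  ← event matches
event = SIG_OK selects (M_FOLLOW, close_gripper)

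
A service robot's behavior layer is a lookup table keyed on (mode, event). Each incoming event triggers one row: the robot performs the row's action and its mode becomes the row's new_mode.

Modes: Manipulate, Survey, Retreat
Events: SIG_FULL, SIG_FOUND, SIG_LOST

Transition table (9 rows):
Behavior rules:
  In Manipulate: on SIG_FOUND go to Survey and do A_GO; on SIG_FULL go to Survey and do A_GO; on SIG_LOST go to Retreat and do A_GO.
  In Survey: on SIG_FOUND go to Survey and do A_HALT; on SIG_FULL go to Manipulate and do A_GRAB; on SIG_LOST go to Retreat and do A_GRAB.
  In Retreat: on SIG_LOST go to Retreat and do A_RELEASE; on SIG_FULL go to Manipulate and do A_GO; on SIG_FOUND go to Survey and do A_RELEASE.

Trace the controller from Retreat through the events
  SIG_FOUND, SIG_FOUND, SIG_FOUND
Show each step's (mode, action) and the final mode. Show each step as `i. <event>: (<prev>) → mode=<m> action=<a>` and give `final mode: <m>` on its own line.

final mode: Survey

1. SIG_FOUND: (Retreat) → mode=Survey action=A_RELEASE
2. SIG_FOUND: (Survey) → mode=Survey action=A_HALT
3. SIG_FOUND: (Survey) → mode=Survey action=A_HALT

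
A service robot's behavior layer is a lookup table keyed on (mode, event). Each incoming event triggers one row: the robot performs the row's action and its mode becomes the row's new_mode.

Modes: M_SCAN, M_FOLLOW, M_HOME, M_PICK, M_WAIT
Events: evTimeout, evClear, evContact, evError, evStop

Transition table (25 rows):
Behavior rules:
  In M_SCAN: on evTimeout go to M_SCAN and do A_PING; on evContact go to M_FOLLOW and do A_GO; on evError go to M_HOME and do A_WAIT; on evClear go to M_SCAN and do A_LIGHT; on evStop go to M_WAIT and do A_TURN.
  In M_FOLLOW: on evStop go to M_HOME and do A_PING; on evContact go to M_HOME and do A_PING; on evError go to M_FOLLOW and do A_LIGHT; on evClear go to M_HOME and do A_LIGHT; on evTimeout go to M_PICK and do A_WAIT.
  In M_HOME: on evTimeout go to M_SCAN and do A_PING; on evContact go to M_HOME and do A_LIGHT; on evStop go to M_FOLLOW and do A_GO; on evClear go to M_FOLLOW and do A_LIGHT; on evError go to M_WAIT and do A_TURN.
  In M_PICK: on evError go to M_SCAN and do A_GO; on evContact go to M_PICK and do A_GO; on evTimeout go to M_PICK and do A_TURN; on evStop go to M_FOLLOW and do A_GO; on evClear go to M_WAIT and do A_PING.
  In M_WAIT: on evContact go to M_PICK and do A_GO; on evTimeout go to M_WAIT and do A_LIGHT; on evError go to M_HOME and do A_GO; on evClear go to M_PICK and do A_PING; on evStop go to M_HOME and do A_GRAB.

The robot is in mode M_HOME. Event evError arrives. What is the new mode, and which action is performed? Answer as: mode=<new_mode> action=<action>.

mode=M_WAIT action=A_TURN

current mode = M_HOME; filter table to that mode:
  (M_HOME, evTimeout) → (M_SCAN, A_PING)
  (M_HOME, evContact) → (M_HOME, A_LIGHT)
  (M_HOME, evStop) → (M_FOLLOW, A_GO)
  (M_HOME, evClear) → (M_FOLLOW, A_LIGHT)
  (M_HOME, evError) → (M_WAIT, A_TURN)  ← event matches
event = evError selects (M_WAIT, A_TURN)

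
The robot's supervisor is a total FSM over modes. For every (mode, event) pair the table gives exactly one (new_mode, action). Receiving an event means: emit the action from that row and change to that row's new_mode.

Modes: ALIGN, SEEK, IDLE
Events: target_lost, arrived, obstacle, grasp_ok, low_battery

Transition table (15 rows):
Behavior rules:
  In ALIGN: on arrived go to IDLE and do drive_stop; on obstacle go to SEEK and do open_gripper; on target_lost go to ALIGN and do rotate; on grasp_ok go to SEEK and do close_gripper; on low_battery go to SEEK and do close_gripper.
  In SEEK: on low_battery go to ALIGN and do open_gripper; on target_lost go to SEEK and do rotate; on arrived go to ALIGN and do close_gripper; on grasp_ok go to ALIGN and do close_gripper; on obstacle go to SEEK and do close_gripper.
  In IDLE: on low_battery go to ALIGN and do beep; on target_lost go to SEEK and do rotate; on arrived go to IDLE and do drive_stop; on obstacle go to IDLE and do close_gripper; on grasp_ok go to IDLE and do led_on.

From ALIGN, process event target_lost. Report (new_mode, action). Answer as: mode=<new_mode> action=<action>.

mode=ALIGN action=rotate

current mode = ALIGN; filter table to that mode:
  (ALIGN, arrived) → (IDLE, drive_stop)
  (ALIGN, obstacle) → (SEEK, open_gripper)
  (ALIGN, target_lost) → (ALIGN, rotate)  ← event matches
  (ALIGN, grasp_ok) → (SEEK, close_gripper)
  (ALIGN, low_battery) → (SEEK, close_gripper)
event = target_lost selects (ALIGN, rotate)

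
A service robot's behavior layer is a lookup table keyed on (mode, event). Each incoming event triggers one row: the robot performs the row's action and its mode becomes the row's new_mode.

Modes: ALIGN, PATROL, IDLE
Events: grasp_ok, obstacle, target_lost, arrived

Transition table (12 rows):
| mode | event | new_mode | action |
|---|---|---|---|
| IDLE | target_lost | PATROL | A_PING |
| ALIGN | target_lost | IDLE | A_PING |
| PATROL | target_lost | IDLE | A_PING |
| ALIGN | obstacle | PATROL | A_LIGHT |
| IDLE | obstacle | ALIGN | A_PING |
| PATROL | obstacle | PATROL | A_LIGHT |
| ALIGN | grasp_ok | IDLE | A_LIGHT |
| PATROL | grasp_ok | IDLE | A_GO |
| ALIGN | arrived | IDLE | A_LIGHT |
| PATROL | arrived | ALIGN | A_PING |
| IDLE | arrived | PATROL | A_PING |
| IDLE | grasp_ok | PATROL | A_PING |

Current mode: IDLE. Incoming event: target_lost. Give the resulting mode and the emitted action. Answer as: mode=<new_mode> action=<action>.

mode=PATROL action=A_PING

current mode = IDLE; filter table to that mode:
  (IDLE, target_lost) → (PATROL, A_PING)  ← event matches
  (IDLE, obstacle) → (ALIGN, A_PING)
  (IDLE, arrived) → (PATROL, A_PING)
  (IDLE, grasp_ok) → (PATROL, A_PING)
event = target_lost selects (PATROL, A_PING)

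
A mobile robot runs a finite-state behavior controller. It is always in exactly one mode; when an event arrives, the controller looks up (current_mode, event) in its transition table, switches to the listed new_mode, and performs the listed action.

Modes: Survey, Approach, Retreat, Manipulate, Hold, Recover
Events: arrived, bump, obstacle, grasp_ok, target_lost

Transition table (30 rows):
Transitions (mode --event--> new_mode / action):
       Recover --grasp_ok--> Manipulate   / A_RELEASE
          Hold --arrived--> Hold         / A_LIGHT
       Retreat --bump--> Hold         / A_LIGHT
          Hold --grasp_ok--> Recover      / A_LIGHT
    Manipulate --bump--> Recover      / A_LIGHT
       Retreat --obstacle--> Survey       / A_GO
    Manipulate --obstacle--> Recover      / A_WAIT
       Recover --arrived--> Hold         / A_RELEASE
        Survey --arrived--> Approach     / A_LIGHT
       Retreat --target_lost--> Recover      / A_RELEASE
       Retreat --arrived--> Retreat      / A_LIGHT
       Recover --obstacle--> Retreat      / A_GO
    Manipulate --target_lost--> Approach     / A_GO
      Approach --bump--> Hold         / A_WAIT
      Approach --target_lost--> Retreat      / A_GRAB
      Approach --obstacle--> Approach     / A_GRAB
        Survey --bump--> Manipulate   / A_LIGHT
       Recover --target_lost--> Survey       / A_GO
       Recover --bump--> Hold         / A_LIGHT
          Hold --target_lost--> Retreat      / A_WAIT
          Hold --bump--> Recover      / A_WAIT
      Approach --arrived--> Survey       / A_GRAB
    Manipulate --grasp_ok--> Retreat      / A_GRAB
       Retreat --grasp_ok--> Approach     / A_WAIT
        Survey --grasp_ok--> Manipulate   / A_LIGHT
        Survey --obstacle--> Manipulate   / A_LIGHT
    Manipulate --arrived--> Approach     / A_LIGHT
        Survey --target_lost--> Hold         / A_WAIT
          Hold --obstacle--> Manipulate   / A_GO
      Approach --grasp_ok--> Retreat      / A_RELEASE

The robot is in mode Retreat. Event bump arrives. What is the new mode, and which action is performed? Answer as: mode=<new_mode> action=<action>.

current mode = Retreat; filter table to that mode:
  (Retreat, bump) → (Hold, A_LIGHT)  ← event matches
  (Retreat, obstacle) → (Survey, A_GO)
  (Retreat, target_lost) → (Recover, A_RELEASE)
  (Retreat, arrived) → (Retreat, A_LIGHT)
  (Retreat, grasp_ok) → (Approach, A_WAIT)
event = bump selects (Hold, A_LIGHT)

mode=Hold action=A_LIGHT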